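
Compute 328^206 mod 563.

30

Using repeated squaring:
206 in binary is 11001110, i.e. 206 = 128 + 64 + 8 + 4 + 2.
328^1 ≡ 328 (mod 563)
328^2 ≡ 328^2 = 107584 ≡ 51 (mod 563)
328^4 ≡ 51^2 = 2601 ≡ 349 (mod 563)
328^8 ≡ 349^2 = 121801 ≡ 193 (mod 563)
328^16 ≡ 193^2 = 37249 ≡ 91 (mod 563)
328^32 ≡ 91^2 = 8281 ≡ 399 (mod 563)
328^64 ≡ 399^2 = 159201 ≡ 435 (mod 563)
328^128 ≡ 435^2 = 189225 ≡ 57 (mod 563)
328^206 = 328^128 × 328^64 × 328^8 × 328^4 × 328^2 ≡ 57 × 435 × 193 × 349 × 51 (mod 563).
Accumulate the product:
57 × 435 = 24795 ≡ 23
23 × 193 = 4439 ≡ 498
498 × 349 = 173802 ≡ 398
398 × 51 = 20298 ≡ 30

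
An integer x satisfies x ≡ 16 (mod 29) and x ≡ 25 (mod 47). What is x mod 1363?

29⁻¹ mod 47: 29·13 ≡ 1 (mod 47), so 29⁻¹ ≡ 13.
x = 16 + 29·((25 − 16)·13 mod 47) = 16 + 29·23 = 683.
Check: 683 mod 29 = 16, 683 mod 47 = 25. ✓

683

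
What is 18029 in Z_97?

84

18029 = 185·97 + 84, so 18029 ≡ 84 (mod 97).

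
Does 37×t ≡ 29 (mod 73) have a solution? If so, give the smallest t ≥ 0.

gcd(37, 73) = 1, so a unique solution mod 73 exists.
37⁻¹ ≡ 2 (mod 73).
t ≡ 2×29 ≡ 58 (mod 73).

58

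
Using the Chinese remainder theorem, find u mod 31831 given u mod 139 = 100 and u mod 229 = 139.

139⁻¹ mod 229: 139×201 ≡ 1 (mod 229), so 139⁻¹ ≡ 201.
u = 100 + 139×((139 − 100)×201 mod 229) = 100 + 139×53 = 7467.

7467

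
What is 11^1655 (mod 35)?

16

1655 in binary is 11001110111, i.e. 1655 = 1024 + 512 + 64 + 32 + 16 + 4 + 2 + 1.
11^1 ≡ 11 (mod 35)
11^2 ≡ 11^2 = 121 ≡ 16 (mod 35)
11^4 ≡ 16^2 = 256 ≡ 11 (mod 35)
11^8 ≡ 11^2 = 121 ≡ 16 (mod 35)
11^16 ≡ 16^2 = 256 ≡ 11 (mod 35)
11^32 ≡ 11^2 = 121 ≡ 16 (mod 35)
11^64 ≡ 16^2 = 256 ≡ 11 (mod 35)
11^128 ≡ 11^2 = 121 ≡ 16 (mod 35)
11^256 ≡ 16^2 = 256 ≡ 11 (mod 35)
11^512 ≡ 11^2 = 121 ≡ 16 (mod 35)
11^1024 ≡ 16^2 = 256 ≡ 11 (mod 35)
11^1655 = 11^1024 · 11^512 · 11^64 · 11^32 · 11^16 · 11^4 · 11^2 · 11^1 ≡ 11 · 16 · 11 · 16 · 11 · 11 · 16 · 11 (mod 35).
Accumulate the product:
11 · 16 = 176 ≡ 1
1 · 11 = 11
11 · 16 = 176 ≡ 1
1 · 11 = 11
11 · 11 = 121 ≡ 16
16 · 16 = 256 ≡ 11
11 · 11 = 121 ≡ 16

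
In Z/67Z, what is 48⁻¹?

By the extended Euclidean algorithm:
67 = 1*48 + 19
48 = 2*19 + 10
19 = 1*10 + 9
10 = 1*9 + 1
9 = 9*1 + 0
gcd(48, 67) = 1, so the inverse exists.
Bézout: 1 = −5*67 + 7*48.
So 48⁻¹ ≡ 7 (mod 67).

7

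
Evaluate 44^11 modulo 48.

44^1 ≡ 44 (mod 48)
44^2 ≡ 44^2 = 1936 ≡ 16 (mod 48)
44^4 ≡ 16^2 = 256 ≡ 16 (mod 48)
44^8 ≡ 16^2 = 256 ≡ 16 (mod 48)
44^11 = 44^8 × 44^2 × 44^1 ≡ 16 × 16 × 44 (mod 48).
Accumulate the product:
16 × 16 = 256 ≡ 16
16 × 44 = 704 ≡ 32

32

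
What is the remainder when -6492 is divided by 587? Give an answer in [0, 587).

552

-6492 = -12*587 + 552, so -6492 ≡ 552 (mod 587).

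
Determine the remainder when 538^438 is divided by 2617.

1574

438 in binary is 110110110, i.e. 438 = 256 + 128 + 32 + 16 + 4 + 2.
538^1 ≡ 538 (mod 2617)
538^2 ≡ 538^2 = 289444 ≡ 1574 (mod 2617)
538^4 ≡ 1574^2 = 2477476 ≡ 1794 (mod 2617)
538^8 ≡ 1794^2 = 3218436 ≡ 2143 (mod 2617)
538^16 ≡ 2143^2 = 4592449 ≡ 2231 (mod 2617)
538^32 ≡ 2231^2 = 4977361 ≡ 2444 (mod 2617)
538^64 ≡ 2444^2 = 5973136 ≡ 1142 (mod 2617)
538^128 ≡ 1142^2 = 1304164 ≡ 898 (mod 2617)
538^256 ≡ 898^2 = 806404 ≡ 368 (mod 2617)
538^438 = 538^256 * 538^128 * 538^32 * 538^16 * 538^4 * 538^2 ≡ 368 * 898 * 2444 * 2231 * 1794 * 1574 (mod 2617).
Accumulate the product:
368 * 898 = 330464 ≡ 722
722 * 2444 = 1764568 ≡ 710
710 * 2231 = 1584010 ≡ 725
725 * 1794 = 1300650 ≡ 1
1 * 1574 = 1574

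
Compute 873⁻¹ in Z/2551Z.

By the extended Euclidean algorithm:
2551 = 2×873 + 805
873 = 1×805 + 68
805 = 11×68 + 57
68 = 1×57 + 11
57 = 5×11 + 2
11 = 5×2 + 1
2 = 2×1 + 0
gcd(873, 2551) = 1, so the inverse exists.
Back-substitute for 1:
1 = 1×11 − 5×2
  = −5×57 + 26×11
  = 26×68 − 31×57
  = −31×805 + 367×68
  = 367×873 − 398×805
  = −398×2551 + 1163×873
So 873⁻¹ ≡ 1163 (mod 2551).

1163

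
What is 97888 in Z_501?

97888 = 195×501 + 193, so 97888 ≡ 193 (mod 501).

193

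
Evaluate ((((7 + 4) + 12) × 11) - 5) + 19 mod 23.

7 + 4 = 11
11 + 12 = 23 ≡ 0 (mod 23)
0 × 11 = 0
0 - 5 = -5 ≡ 18 (mod 23)
18 + 19 = 37 ≡ 14 (mod 23)

14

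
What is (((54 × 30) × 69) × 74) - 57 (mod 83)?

49

54 × 30 = 1620 ≡ 43 (mod 83)
43 × 69 = 2967 ≡ 62 (mod 83)
62 × 74 = 4588 ≡ 23 (mod 83)
23 - 57 = -34 ≡ 49 (mod 83)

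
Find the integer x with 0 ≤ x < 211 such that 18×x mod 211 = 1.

By the extended Euclidean algorithm:
211 = 11·18 + 13
18 = 1·13 + 5
13 = 2·5 + 3
5 = 1·3 + 2
3 = 1·2 + 1
2 = 2·1 + 0
gcd(18, 211) = 1, so the inverse exists.
Bézout: 1 = 7·211 − 82·18.
So 18⁻¹ ≡ −82 ≡ 129 (mod 211).

129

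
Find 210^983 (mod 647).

360

Compute successive squares:
983 in binary is 1111010111, i.e. 983 = 512 + 256 + 128 + 64 + 16 + 4 + 2 + 1.
210^1 ≡ 210 (mod 647)
210^2 ≡ 210^2 = 44100 ≡ 104 (mod 647)
210^4 ≡ 104^2 = 10816 ≡ 464 (mod 647)
210^8 ≡ 464^2 = 215296 ≡ 492 (mod 647)
210^16 ≡ 492^2 = 242064 ≡ 86 (mod 647)
210^32 ≡ 86^2 = 7396 ≡ 279 (mod 647)
210^64 ≡ 279^2 = 77841 ≡ 201 (mod 647)
210^128 ≡ 201^2 = 40401 ≡ 287 (mod 647)
210^256 ≡ 287^2 = 82369 ≡ 200 (mod 647)
210^512 ≡ 200^2 = 40000 ≡ 533 (mod 647)
210^983 = 210^512 * 210^256 * 210^128 * 210^64 * 210^16 * 210^4 * 210^2 * 210^1 ≡ 533 * 200 * 287 * 201 * 86 * 464 * 104 * 210 (mod 647).
Accumulate the product:
533 * 200 = 106600 ≡ 492
492 * 287 = 141204 ≡ 158
158 * 201 = 31758 ≡ 55
55 * 86 = 4730 ≡ 201
201 * 464 = 93264 ≡ 96
96 * 104 = 9984 ≡ 279
279 * 210 = 58590 ≡ 360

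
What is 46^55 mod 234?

136

Compute successive squares:
55 in binary is 110111, i.e. 55 = 32 + 16 + 4 + 2 + 1.
46^1 ≡ 46 (mod 234)
46^2 ≡ 46^2 = 2116 ≡ 10 (mod 234)
46^4 ≡ 10^2 = 100 (mod 234)
46^8 ≡ 100^2 = 10000 ≡ 172 (mod 234)
46^16 ≡ 172^2 = 29584 ≡ 100 (mod 234)
46^32 ≡ 100^2 = 10000 ≡ 172 (mod 234)
46^55 = 46^32 * 46^16 * 46^4 * 46^2 * 46^1 ≡ 172 * 100 * 100 * 10 * 46 (mod 234).
Accumulate the product:
172 * 100 = 17200 ≡ 118
118 * 100 = 11800 ≡ 100
100 * 10 = 1000 ≡ 64
64 * 46 = 2944 ≡ 136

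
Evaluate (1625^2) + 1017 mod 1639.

1213

(1625)^2 ≡ 196 (mod 1639)
196 + 1017 = 1213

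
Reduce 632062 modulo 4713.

520

632062 = 134×4713 + 520, so 632062 ≡ 520 (mod 4713).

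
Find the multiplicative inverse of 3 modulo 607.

405

607 = 202×3 + 1
3 = 3×1 + 0
gcd(3, 607) = 1, so the inverse exists.
Back-substitute for 1:
1 = 1×607 − 202×3
So 3⁻¹ ≡ −202 ≡ 405 (mod 607).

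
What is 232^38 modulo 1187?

Using repeated squaring:
38 in binary is 100110, i.e. 38 = 32 + 4 + 2.
232^1 ≡ 232 (mod 1187)
232^2 ≡ 232^2 = 53824 ≡ 409 (mod 1187)
232^4 ≡ 409^2 = 167281 ≡ 1101 (mod 1187)
232^8 ≡ 1101^2 = 1212201 ≡ 274 (mod 1187)
232^16 ≡ 274^2 = 75076 ≡ 295 (mod 1187)
232^32 ≡ 295^2 = 87025 ≡ 374 (mod 1187)
232^38 = 232^32 · 232^4 · 232^2 ≡ 374 · 1101 · 409 (mod 1187).
Accumulate the product:
374 · 1101 = 411774 ≡ 1072
1072 · 409 = 438448 ≡ 445

445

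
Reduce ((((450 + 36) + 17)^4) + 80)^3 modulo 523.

450 + 36 = 486
486 + 17 = 503
(503)^4 ≡ 485 (mod 523)
485 + 80 = 565 ≡ 42 (mod 523)
(42)^3 ≡ 345 (mod 523)

345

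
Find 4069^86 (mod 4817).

1517

4069^1 ≡ 4069 (mod 4817)
4069^2 ≡ 4069^2 = 16556761 ≡ 732 (mod 4817)
4069^4 ≡ 732^2 = 535824 ≡ 1137 (mod 4817)
4069^8 ≡ 1137^2 = 1292769 ≡ 1813 (mod 4817)
4069^16 ≡ 1813^2 = 3286969 ≡ 1775 (mod 4817)
4069^32 ≡ 1775^2 = 3150625 ≡ 307 (mod 4817)
4069^64 ≡ 307^2 = 94249 ≡ 2726 (mod 4817)
4069^86 = 4069^64 · 4069^16 · 4069^4 · 4069^2 ≡ 2726 · 1775 · 1137 · 732 (mod 4817).
Accumulate the product:
2726 · 1775 = 4838650 ≡ 2382
2382 · 1137 = 2708334 ≡ 1180
1180 · 732 = 863760 ≡ 1517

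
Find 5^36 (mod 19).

Using repeated squaring:
36 in binary is 100100, i.e. 36 = 32 + 4.
5^1 ≡ 5 (mod 19)
5^2 ≡ 5^2 = 25 ≡ 6 (mod 19)
5^4 ≡ 6^2 = 36 ≡ 17 (mod 19)
5^8 ≡ 17^2 = 289 ≡ 4 (mod 19)
5^16 ≡ 4^2 = 16 (mod 19)
5^32 ≡ 16^2 = 256 ≡ 9 (mod 19)
5^36 = 5^32 · 5^4 ≡ 9 · 17 (mod 19).
9 · 17 = 153 ≡ 1 (mod 19).

1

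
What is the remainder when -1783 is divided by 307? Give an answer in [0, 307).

-1783 = -6×307 + 59, so -1783 ≡ 59 (mod 307).

59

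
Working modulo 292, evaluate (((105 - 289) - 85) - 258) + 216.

105 - 289 = -184 ≡ 108 (mod 292)
108 - 85 = 23
23 - 258 = -235 ≡ 57 (mod 292)
57 + 216 = 273

273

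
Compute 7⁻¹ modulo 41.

By the extended Euclidean algorithm:
41 = 5×7 + 6
7 = 1×6 + 1
6 = 6×1 + 0
gcd(7, 41) = 1, so the inverse exists.
Bézout: 1 = −1×41 + 6×7.
So 7⁻¹ ≡ 6 (mod 41).

6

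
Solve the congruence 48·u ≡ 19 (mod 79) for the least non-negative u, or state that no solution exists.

58

gcd(48, 79) = 1, so a unique solution mod 79 exists.
48⁻¹ ≡ 28 (mod 79).
u ≡ 28·19 ≡ 58 (mod 79).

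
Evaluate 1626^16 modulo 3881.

2450

1626^1 ≡ 1626 (mod 3881)
1626^2 ≡ 1626^2 = 2643876 ≡ 915 (mod 3881)
1626^4 ≡ 915^2 = 837225 ≡ 2810 (mod 3881)
1626^8 ≡ 2810^2 = 7896100 ≡ 2146 (mod 3881)
1626^16 ≡ 2146^2 = 4605316 ≡ 2450 (mod 3881)
So 1626^16 ≡ 2450 (mod 3881).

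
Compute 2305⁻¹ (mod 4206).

4206 = 1×2305 + 1901
2305 = 1×1901 + 404
1901 = 4×404 + 285
404 = 1×285 + 119
285 = 2×119 + 47
119 = 2×47 + 25
47 = 1×25 + 22
25 = 1×22 + 3
22 = 7×3 + 1
3 = 3×1 + 0
gcd(2305, 4206) = 1, so the inverse exists.
Bézout: 1 = 736×4206 − 1343×2305.
So 2305⁻¹ ≡ −1343 ≡ 2863 (mod 4206).

2863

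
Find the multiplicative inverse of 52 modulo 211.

211 = 4·52 + 3
52 = 17·3 + 1
3 = 3·1 + 0
gcd(52, 211) = 1, so the inverse exists.
Back-substitute for 1:
1 = 1·52 − 17·3
  = −17·211 + 69·52
So 52⁻¹ ≡ 69 (mod 211).

69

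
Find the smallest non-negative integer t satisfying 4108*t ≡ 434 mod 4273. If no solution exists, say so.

gcd(4108, 4273) = 1, so a unique solution mod 4273 exists.
4108⁻¹ ≡ 2512 (mod 4273).
t ≡ 2512*434 ≡ 593 (mod 4273).

593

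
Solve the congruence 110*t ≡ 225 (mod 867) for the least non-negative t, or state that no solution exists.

gcd(110, 867) = 1, so a unique solution mod 867 exists.
110⁻¹ ≡ 134 (mod 867).
t ≡ 134*225 ≡ 672 (mod 867).

672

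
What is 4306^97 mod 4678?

2226

Using repeated squaring:
97 in binary is 1100001, i.e. 97 = 64 + 32 + 1.
4306^1 ≡ 4306 (mod 4678)
4306^2 ≡ 4306^2 = 18541636 ≡ 2722 (mod 4678)
4306^4 ≡ 2722^2 = 7409284 ≡ 4010 (mod 4678)
4306^8 ≡ 4010^2 = 16080100 ≡ 1814 (mod 4678)
4306^16 ≡ 1814^2 = 3290596 ≡ 1962 (mod 4678)
4306^32 ≡ 1962^2 = 3849444 ≡ 4128 (mod 4678)
4306^64 ≡ 4128^2 = 17040384 ≡ 3108 (mod 4678)
4306^97 = 4306^64 * 4306^32 * 4306^1 ≡ 3108 * 4128 * 4306 (mod 4678).
Accumulate the product:
3108 * 4128 = 12829824 ≡ 2748
2748 * 4306 = 11832888 ≡ 2226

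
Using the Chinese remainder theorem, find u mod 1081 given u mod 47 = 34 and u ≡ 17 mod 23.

47⁻¹ mod 23: 47×1 ≡ 1 (mod 23), so 47⁻¹ ≡ 1.
u = 34 + 47×((17 − 34)×1 mod 23) = 34 + 47×6 = 316.

316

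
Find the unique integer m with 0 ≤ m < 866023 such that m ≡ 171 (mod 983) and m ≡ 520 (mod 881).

983⁻¹ mod 881: 983×786 ≡ 1 (mod 881), so 983⁻¹ ≡ 786.
m = 171 + 983×((520 − 171)×786 mod 881) = 171 + 983×323 = 317680.
Check: 317680 mod 983 = 171, 317680 mod 881 = 520. ✓

317680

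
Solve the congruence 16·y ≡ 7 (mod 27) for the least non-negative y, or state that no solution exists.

gcd(16, 27) = 1, so a unique solution mod 27 exists.
16⁻¹ ≡ 22 (mod 27).
y ≡ 22·7 ≡ 19 (mod 27).

19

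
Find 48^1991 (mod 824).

1991 in binary is 11111000111, i.e. 1991 = 1024 + 512 + 256 + 128 + 64 + 4 + 2 + 1.
48^1 ≡ 48 (mod 824)
48^2 ≡ 48^2 = 2304 ≡ 656 (mod 824)
48^4 ≡ 656^2 = 430336 ≡ 208 (mod 824)
48^8 ≡ 208^2 = 43264 ≡ 416 (mod 824)
48^16 ≡ 416^2 = 173056 ≡ 16 (mod 824)
48^32 ≡ 16^2 = 256 (mod 824)
48^64 ≡ 256^2 = 65536 ≡ 440 (mod 824)
48^128 ≡ 440^2 = 193600 ≡ 784 (mod 824)
48^256 ≡ 784^2 = 614656 ≡ 776 (mod 824)
48^512 ≡ 776^2 = 602176 ≡ 656 (mod 824)
48^1024 ≡ 656^2 = 430336 ≡ 208 (mod 824)
48^1991 = 48^1024 * 48^512 * 48^256 * 48^128 * 48^64 * 48^4 * 48^2 * 48^1 ≡ 208 * 656 * 776 * 784 * 440 * 208 * 656 * 48 (mod 824).
Accumulate the product:
208 * 656 = 136448 ≡ 488
488 * 776 = 378688 ≡ 472
472 * 784 = 370048 ≡ 72
72 * 440 = 31680 ≡ 368
368 * 208 = 76544 ≡ 736
736 * 656 = 482816 ≡ 776
776 * 48 = 37248 ≡ 168

168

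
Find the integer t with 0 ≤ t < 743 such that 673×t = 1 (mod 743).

605

Run the extended Euclidean algorithm:
743 = 1×673 + 70
673 = 9×70 + 43
70 = 1×43 + 27
43 = 1×27 + 16
27 = 1×16 + 11
16 = 1×11 + 5
11 = 2×5 + 1
5 = 5×1 + 0
gcd(673, 743) = 1, so the inverse exists.
Bézout: 1 = 125×743 − 138×673.
So 673⁻¹ ≡ −138 ≡ 605 (mod 743).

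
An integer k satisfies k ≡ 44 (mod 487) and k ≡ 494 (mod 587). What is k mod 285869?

140787

487⁻¹ mod 587: 487×135 ≡ 1 (mod 587), so 487⁻¹ ≡ 135.
k = 44 + 487×((494 − 44)×135 mod 587) = 44 + 487×289 = 140787.
Check: 140787 mod 487 = 44, 140787 mod 587 = 494. ✓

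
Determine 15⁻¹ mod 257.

120

Run the extended Euclidean algorithm:
257 = 17·15 + 2
15 = 7·2 + 1
2 = 2·1 + 0
gcd(15, 257) = 1, so the inverse exists.
Back-substitute for 1:
1 = 1·15 − 7·2
  = −7·257 + 120·15
So 15⁻¹ ≡ 120 (mod 257).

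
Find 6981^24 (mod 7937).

897

Using repeated squaring:
6981^1 ≡ 6981 (mod 7937)
6981^2 ≡ 6981^2 = 48734361 ≡ 1181 (mod 7937)
6981^4 ≡ 1181^2 = 1394761 ≡ 5786 (mod 7937)
6981^8 ≡ 5786^2 = 33477796 ≡ 7467 (mod 7937)
6981^16 ≡ 7467^2 = 55756089 ≡ 6601 (mod 7937)
6981^24 = 6981^16 × 6981^8 ≡ 6601 × 7467 (mod 7937).
6601 × 7467 = 49289667 ≡ 897 (mod 7937).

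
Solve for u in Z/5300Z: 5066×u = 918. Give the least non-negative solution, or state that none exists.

1423

gcd(5066, 5300) = 2, and 2 | 918, so solutions exist.
Divide through by 2: 2533×u mod 2650 = 459.
2533⁻¹ ≡ 2197 (mod 2650).
u ≡ 2197×459 ≡ 1423 (mod 2650).
The smallest non-negative solution is u = 1423.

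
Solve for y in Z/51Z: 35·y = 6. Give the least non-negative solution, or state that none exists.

6

gcd(35, 51) = 1, so a unique solution mod 51 exists.
35⁻¹ ≡ 35 (mod 51).
y ≡ 35·6 ≡ 6 (mod 51).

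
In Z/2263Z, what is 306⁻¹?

1945

By the extended Euclidean algorithm:
2263 = 7·306 + 121
306 = 2·121 + 64
121 = 1·64 + 57
64 = 1·57 + 7
57 = 8·7 + 1
7 = 7·1 + 0
gcd(306, 2263) = 1, so the inverse exists.
Bézout: 1 = 43·2263 − 318·306.
So 306⁻¹ ≡ −318 ≡ 1945 (mod 2263).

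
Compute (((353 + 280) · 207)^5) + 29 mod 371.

179

353 + 280 = 633 ≡ 262 (mod 371)
262 · 207 = 54234 ≡ 68 (mod 371)
(68)^5 ≡ 150 (mod 371)
150 + 29 = 179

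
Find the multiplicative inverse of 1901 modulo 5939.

2743

5939 = 3·1901 + 236
1901 = 8·236 + 13
236 = 18·13 + 2
13 = 6·2 + 1
2 = 2·1 + 0
gcd(1901, 5939) = 1, so the inverse exists.
Back-substitute for 1:
1 = 1·13 − 6·2
  = −6·236 + 109·13
  = 109·1901 − 878·236
  = −878·5939 + 2743·1901
So 1901⁻¹ ≡ 2743 (mod 5939).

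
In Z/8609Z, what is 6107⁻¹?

8609 = 1·6107 + 2502
6107 = 2·2502 + 1103
2502 = 2·1103 + 296
1103 = 3·296 + 215
296 = 1·215 + 81
215 = 2·81 + 53
81 = 1·53 + 28
53 = 1·28 + 25
28 = 1·25 + 3
25 = 8·3 + 1
3 = 3·1 + 0
gcd(6107, 8609) = 1, so the inverse exists.
Back-substitute for 1:
1 = 1·25 − 8·3
  = −8·28 + 9·25
  = 9·53 − 17·28
  = −17·81 + 26·53
  = 26·215 − 69·81
  = −69·296 + 95·215
  = 95·1103 − 354·296
  = −354·2502 + 803·1103
  = 803·6107 − 1960·2502
  = −1960·8609 + 2763·6107
So 6107⁻¹ ≡ 2763 (mod 8609).

2763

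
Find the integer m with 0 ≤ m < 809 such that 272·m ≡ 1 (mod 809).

809 = 2·272 + 265
272 = 1·265 + 7
265 = 37·7 + 6
7 = 1·6 + 1
6 = 6·1 + 0
gcd(272, 809) = 1, so the inverse exists.
Back-substitute for 1:
1 = 1·7 − 1·6
  = −1·265 + 38·7
  = 38·272 − 39·265
  = −39·809 + 116·272
So 272⁻¹ ≡ 116 (mod 809).

116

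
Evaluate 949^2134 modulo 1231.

266

By square-and-multiply:
2134 in binary is 100001010110, i.e. 2134 = 2048 + 64 + 16 + 4 + 2.
949^1 ≡ 949 (mod 1231)
949^2 ≡ 949^2 = 900601 ≡ 740 (mod 1231)
949^4 ≡ 740^2 = 547600 ≡ 1036 (mod 1231)
949^8 ≡ 1036^2 = 1073296 ≡ 1095 (mod 1231)
949^16 ≡ 1095^2 = 1199025 ≡ 31 (mod 1231)
949^32 ≡ 31^2 = 961 (mod 1231)
949^64 ≡ 961^2 = 923521 ≡ 271 (mod 1231)
949^128 ≡ 271^2 = 73441 ≡ 812 (mod 1231)
949^256 ≡ 812^2 = 659344 ≡ 759 (mod 1231)
949^512 ≡ 759^2 = 576081 ≡ 1204 (mod 1231)
949^1024 ≡ 1204^2 = 1449616 ≡ 729 (mod 1231)
949^2048 ≡ 729^2 = 531441 ≡ 880 (mod 1231)
949^2134 = 949^2048 * 949^64 * 949^16 * 949^4 * 949^2 ≡ 880 * 271 * 31 * 1036 * 740 (mod 1231).
Accumulate the product:
880 * 271 = 238480 ≡ 897
897 * 31 = 27807 ≡ 725
725 * 1036 = 751100 ≡ 190
190 * 740 = 140600 ≡ 266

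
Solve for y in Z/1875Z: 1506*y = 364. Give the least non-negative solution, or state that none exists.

gcd(1506, 1875) = 3, and 3 does not divide 364.
So the congruence has no solution.

no solution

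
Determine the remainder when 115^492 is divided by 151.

44

By square-and-multiply:
492 in binary is 111101100, i.e. 492 = 256 + 128 + 64 + 32 + 8 + 4.
115^1 ≡ 115 (mod 151)
115^2 ≡ 115^2 = 13225 ≡ 88 (mod 151)
115^4 ≡ 88^2 = 7744 ≡ 43 (mod 151)
115^8 ≡ 43^2 = 1849 ≡ 37 (mod 151)
115^16 ≡ 37^2 = 1369 ≡ 10 (mod 151)
115^32 ≡ 10^2 = 100 (mod 151)
115^64 ≡ 100^2 = 10000 ≡ 34 (mod 151)
115^128 ≡ 34^2 = 1156 ≡ 99 (mod 151)
115^256 ≡ 99^2 = 9801 ≡ 137 (mod 151)
115^492 = 115^256 · 115^128 · 115^64 · 115^32 · 115^8 · 115^4 ≡ 137 · 99 · 34 · 100 · 37 · 43 (mod 151).
Accumulate the product:
137 · 99 = 13563 ≡ 124
124 · 34 = 4216 ≡ 139
139 · 100 = 13900 ≡ 8
8 · 37 = 296 ≡ 145
145 · 43 = 6235 ≡ 44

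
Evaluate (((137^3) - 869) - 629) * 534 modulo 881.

586

(137)^3 ≡ 595 (mod 881)
595 - 869 = -274 ≡ 607 (mod 881)
607 - 629 = -22 ≡ 859 (mod 881)
859 * 534 = 458706 ≡ 586 (mod 881)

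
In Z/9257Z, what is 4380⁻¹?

9257 = 2×4380 + 497
4380 = 8×497 + 404
497 = 1×404 + 93
404 = 4×93 + 32
93 = 2×32 + 29
32 = 1×29 + 3
29 = 9×3 + 2
3 = 1×2 + 1
2 = 2×1 + 0
gcd(4380, 9257) = 1, so the inverse exists.
Bézout: 1 = −1507×9257 + 3185×4380.
So 4380⁻¹ ≡ 3185 (mod 9257).

3185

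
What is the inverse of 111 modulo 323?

291

323 = 2×111 + 101
111 = 1×101 + 10
101 = 10×10 + 1
10 = 10×1 + 0
gcd(111, 323) = 1, so the inverse exists.
Back-substitute for 1:
1 = 1×101 − 10×10
  = −10×111 + 11×101
  = 11×323 − 32×111
So 111⁻¹ ≡ −32 ≡ 291 (mod 323).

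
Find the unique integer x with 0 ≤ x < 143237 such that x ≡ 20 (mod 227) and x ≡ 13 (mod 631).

117379

227⁻¹ mod 631: 227·467 ≡ 1 (mod 631), so 227⁻¹ ≡ 467.
x = 20 + 227·((13 − 20)·467 mod 631) = 20 + 227·517 = 117379.
Check: 117379 mod 227 = 20, 117379 mod 631 = 13. ✓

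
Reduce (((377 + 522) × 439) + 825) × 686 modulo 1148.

0

377 + 522 = 899
899 × 439 = 394661 ≡ 897 (mod 1148)
897 + 825 = 1722 ≡ 574 (mod 1148)
574 × 686 = 393764 ≡ 0 (mod 1148)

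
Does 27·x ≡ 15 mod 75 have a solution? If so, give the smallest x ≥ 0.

gcd(27, 75) = 3, and 3 | 15, so solutions exist.
Divide through by 3: 9·x mod 25 = 5.
9⁻¹ ≡ 14 (mod 25).
x ≡ 14·5 ≡ 20 (mod 25).
The smallest non-negative solution is x = 20.

20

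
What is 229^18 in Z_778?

621

18 in binary is 10010, i.e. 18 = 16 + 2.
229^1 ≡ 229 (mod 778)
229^2 ≡ 229^2 = 52441 ≡ 315 (mod 778)
229^4 ≡ 315^2 = 99225 ≡ 419 (mod 778)
229^8 ≡ 419^2 = 175561 ≡ 511 (mod 778)
229^16 ≡ 511^2 = 261121 ≡ 491 (mod 778)
229^18 = 229^16 × 229^2 ≡ 491 × 315 (mod 778).
491 × 315 = 154665 ≡ 621 (mod 778).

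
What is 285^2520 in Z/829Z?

697

By square-and-multiply:
2520 in binary is 100111011000, i.e. 2520 = 2048 + 256 + 128 + 64 + 16 + 8.
285^1 ≡ 285 (mod 829)
285^2 ≡ 285^2 = 81225 ≡ 812 (mod 829)
285^4 ≡ 812^2 = 659344 ≡ 289 (mod 829)
285^8 ≡ 289^2 = 83521 ≡ 621 (mod 829)
285^16 ≡ 621^2 = 385641 ≡ 156 (mod 829)
285^32 ≡ 156^2 = 24336 ≡ 295 (mod 829)
285^64 ≡ 295^2 = 87025 ≡ 809 (mod 829)
285^128 ≡ 809^2 = 654481 ≡ 400 (mod 829)
285^256 ≡ 400^2 = 160000 ≡ 3 (mod 829)
285^512 ≡ 3^2 = 9 (mod 829)
285^1024 ≡ 9^2 = 81 (mod 829)
285^2048 ≡ 81^2 = 6561 ≡ 758 (mod 829)
285^2520 = 285^2048 * 285^256 * 285^128 * 285^64 * 285^16 * 285^8 ≡ 758 * 3 * 400 * 809 * 156 * 621 (mod 829).
Accumulate the product:
758 * 3 = 2274 ≡ 616
616 * 400 = 246400 ≡ 187
187 * 809 = 151283 ≡ 405
405 * 156 = 63180 ≡ 176
176 * 621 = 109296 ≡ 697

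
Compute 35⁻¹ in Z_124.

Apply the Euclidean algorithm and back-substitute:
124 = 3×35 + 19
35 = 1×19 + 16
19 = 1×16 + 3
16 = 5×3 + 1
3 = 3×1 + 0
gcd(35, 124) = 1, so the inverse exists.
Back-substitute for 1:
1 = 1×16 − 5×3
  = −5×19 + 6×16
  = 6×35 − 11×19
  = −11×124 + 39×35
So 35⁻¹ ≡ 39 (mod 124).

39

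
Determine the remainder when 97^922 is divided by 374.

213

By square-and-multiply:
922 in binary is 1110011010, i.e. 922 = 512 + 256 + 128 + 16 + 8 + 2.
97^1 ≡ 97 (mod 374)
97^2 ≡ 97^2 = 9409 ≡ 59 (mod 374)
97^4 ≡ 59^2 = 3481 ≡ 115 (mod 374)
97^8 ≡ 115^2 = 13225 ≡ 135 (mod 374)
97^16 ≡ 135^2 = 18225 ≡ 273 (mod 374)
97^32 ≡ 273^2 = 74529 ≡ 103 (mod 374)
97^64 ≡ 103^2 = 10609 ≡ 137 (mod 374)
97^128 ≡ 137^2 = 18769 ≡ 69 (mod 374)
97^256 ≡ 69^2 = 4761 ≡ 273 (mod 374)
97^512 ≡ 273^2 = 74529 ≡ 103 (mod 374)
97^922 = 97^512 · 97^256 · 97^128 · 97^16 · 97^8 · 97^2 ≡ 103 · 273 · 69 · 273 · 135 · 59 (mod 374).
Accumulate the product:
103 · 273 = 28119 ≡ 69
69 · 69 = 4761 ≡ 273
273 · 273 = 74529 ≡ 103
103 · 135 = 13905 ≡ 67
67 · 59 = 3953 ≡ 213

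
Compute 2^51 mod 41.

Using repeated squaring:
2^1 ≡ 2 (mod 41)
2^2 ≡ 2^2 = 4 (mod 41)
2^4 ≡ 4^2 = 16 (mod 41)
2^8 ≡ 16^2 = 256 ≡ 10 (mod 41)
2^16 ≡ 10^2 = 100 ≡ 18 (mod 41)
2^32 ≡ 18^2 = 324 ≡ 37 (mod 41)
2^51 = 2^32 · 2^16 · 2^2 · 2^1 ≡ 37 · 18 · 4 · 2 (mod 41).
Accumulate the product:
37 · 18 = 666 ≡ 10
10 · 4 = 40
40 · 2 = 80 ≡ 39

39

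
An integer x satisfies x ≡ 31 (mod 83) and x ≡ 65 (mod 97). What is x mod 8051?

4430

83⁻¹ mod 97: 83·90 ≡ 1 (mod 97), so 83⁻¹ ≡ 90.
x = 31 + 83·((65 − 31)·90 mod 97) = 31 + 83·53 = 4430.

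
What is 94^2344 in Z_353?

222

Compute successive squares:
2344 in binary is 100100101000, i.e. 2344 = 2048 + 256 + 32 + 8.
94^1 ≡ 94 (mod 353)
94^2 ≡ 94^2 = 8836 ≡ 11 (mod 353)
94^4 ≡ 11^2 = 121 (mod 353)
94^8 ≡ 121^2 = 14641 ≡ 168 (mod 353)
94^16 ≡ 168^2 = 28224 ≡ 337 (mod 353)
94^32 ≡ 337^2 = 113569 ≡ 256 (mod 353)
94^64 ≡ 256^2 = 65536 ≡ 231 (mod 353)
94^128 ≡ 231^2 = 53361 ≡ 58 (mod 353)
94^256 ≡ 58^2 = 3364 ≡ 187 (mod 353)
94^512 ≡ 187^2 = 34969 ≡ 22 (mod 353)
94^1024 ≡ 22^2 = 484 ≡ 131 (mod 353)
94^2048 ≡ 131^2 = 17161 ≡ 217 (mod 353)
94^2344 = 94^2048 · 94^256 · 94^32 · 94^8 ≡ 217 · 187 · 256 · 168 (mod 353).
Accumulate the product:
217 · 187 = 40579 ≡ 337
337 · 256 = 86272 ≡ 140
140 · 168 = 23520 ≡ 222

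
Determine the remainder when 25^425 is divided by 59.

48

Compute successive squares:
425 in binary is 110101001, i.e. 425 = 256 + 128 + 32 + 8 + 1.
25^1 ≡ 25 (mod 59)
25^2 ≡ 25^2 = 625 ≡ 35 (mod 59)
25^4 ≡ 35^2 = 1225 ≡ 45 (mod 59)
25^8 ≡ 45^2 = 2025 ≡ 19 (mod 59)
25^16 ≡ 19^2 = 361 ≡ 7 (mod 59)
25^32 ≡ 7^2 = 49 (mod 59)
25^64 ≡ 49^2 = 2401 ≡ 41 (mod 59)
25^128 ≡ 41^2 = 1681 ≡ 29 (mod 59)
25^256 ≡ 29^2 = 841 ≡ 15 (mod 59)
25^425 = 25^256 × 25^128 × 25^32 × 25^8 × 25^1 ≡ 15 × 29 × 49 × 19 × 25 (mod 59).
Accumulate the product:
15 × 29 = 435 ≡ 22
22 × 49 = 1078 ≡ 16
16 × 19 = 304 ≡ 9
9 × 25 = 225 ≡ 48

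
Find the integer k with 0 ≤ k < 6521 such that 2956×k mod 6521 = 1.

By the extended Euclidean algorithm:
6521 = 2×2956 + 609
2956 = 4×609 + 520
609 = 1×520 + 89
520 = 5×89 + 75
89 = 1×75 + 14
75 = 5×14 + 5
14 = 2×5 + 4
5 = 1×4 + 1
4 = 4×1 + 0
gcd(2956, 6521) = 1, so the inverse exists.
Back-substitute for 1:
1 = 1×5 − 1×4
  = −1×14 + 3×5
  = 3×75 − 16×14
  = −16×89 + 19×75
  = 19×520 − 111×89
  = −111×609 + 130×520
  = 130×2956 − 631×609
  = −631×6521 + 1392×2956
So 2956⁻¹ ≡ 1392 (mod 6521).

1392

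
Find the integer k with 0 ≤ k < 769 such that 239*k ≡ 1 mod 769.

Apply the Euclidean algorithm and back-substitute:
769 = 3*239 + 52
239 = 4*52 + 31
52 = 1*31 + 21
31 = 1*21 + 10
21 = 2*10 + 1
10 = 10*1 + 0
gcd(239, 769) = 1, so the inverse exists.
Bézout: 1 = 23*769 − 74*239.
So 239⁻¹ ≡ −74 ≡ 695 (mod 769).

695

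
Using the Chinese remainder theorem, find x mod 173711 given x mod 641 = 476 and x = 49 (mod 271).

162649

641⁻¹ mod 271: 641×219 ≡ 1 (mod 271), so 641⁻¹ ≡ 219.
x = 476 + 641×((49 − 476)×219 mod 271) = 476 + 641×253 = 162649.
Check: 162649 mod 641 = 476, 162649 mod 271 = 49. ✓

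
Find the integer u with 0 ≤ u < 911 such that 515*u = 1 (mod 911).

467

By the extended Euclidean algorithm:
911 = 1*515 + 396
515 = 1*396 + 119
396 = 3*119 + 39
119 = 3*39 + 2
39 = 19*2 + 1
2 = 2*1 + 0
gcd(515, 911) = 1, so the inverse exists.
Bézout: 1 = 251*911 − 444*515.
So 515⁻¹ ≡ −444 ≡ 467 (mod 911).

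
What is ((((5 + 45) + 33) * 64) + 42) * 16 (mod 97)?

5 + 45 = 50
50 + 33 = 83
83 * 64 = 5312 ≡ 74 (mod 97)
74 + 42 = 116 ≡ 19 (mod 97)
19 * 16 = 304 ≡ 13 (mod 97)

13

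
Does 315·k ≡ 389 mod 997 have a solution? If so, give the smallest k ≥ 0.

gcd(315, 997) = 1, so a unique solution mod 997 exists.
315⁻¹ ≡ 671 (mod 997).
k ≡ 671·389 ≡ 802 (mod 997).

802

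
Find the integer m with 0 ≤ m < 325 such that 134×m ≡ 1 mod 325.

325 = 2·134 + 57
134 = 2·57 + 20
57 = 2·20 + 17
20 = 1·17 + 3
17 = 5·3 + 2
3 = 1·2 + 1
2 = 2·1 + 0
gcd(134, 325) = 1, so the inverse exists.
Back-substitute for 1:
1 = 1·3 − 1·2
  = −1·17 + 6·3
  = 6·20 − 7·17
  = −7·57 + 20·20
  = 20·134 − 47·57
  = −47·325 + 114·134
So 134⁻¹ ≡ 114 (mod 325).

114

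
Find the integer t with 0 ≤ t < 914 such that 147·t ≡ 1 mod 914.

771

Run the extended Euclidean algorithm:
914 = 6·147 + 32
147 = 4·32 + 19
32 = 1·19 + 13
19 = 1·13 + 6
13 = 2·6 + 1
6 = 6·1 + 0
gcd(147, 914) = 1, so the inverse exists.
Back-substitute for 1:
1 = 1·13 − 2·6
  = −2·19 + 3·13
  = 3·32 − 5·19
  = −5·147 + 23·32
  = 23·914 − 143·147
So 147⁻¹ ≡ −143 ≡ 771 (mod 914).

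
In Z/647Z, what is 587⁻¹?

647 = 1·587 + 60
587 = 9·60 + 47
60 = 1·47 + 13
47 = 3·13 + 8
13 = 1·8 + 5
8 = 1·5 + 3
5 = 1·3 + 2
3 = 1·2 + 1
2 = 2·1 + 0
gcd(587, 647) = 1, so the inverse exists.
Bézout: 1 = −225·647 + 248·587.
So 587⁻¹ ≡ 248 (mod 647).

248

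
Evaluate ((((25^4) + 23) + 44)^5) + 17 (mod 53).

7

(25)^4 ≡ 15 (mod 53)
15 + 23 = 38
38 + 44 = 82 ≡ 29 (mod 53)
(29)^5 ≡ 43 (mod 53)
43 + 17 = 60 ≡ 7 (mod 53)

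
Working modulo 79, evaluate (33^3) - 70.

(33)^3 ≡ 71 (mod 79)
71 - 70 = 1

1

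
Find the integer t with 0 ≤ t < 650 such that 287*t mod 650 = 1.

By the extended Euclidean algorithm:
650 = 2*287 + 76
287 = 3*76 + 59
76 = 1*59 + 17
59 = 3*17 + 8
17 = 2*8 + 1
8 = 8*1 + 0
gcd(287, 650) = 1, so the inverse exists.
Bézout: 1 = 34*650 − 77*287.
So 287⁻¹ ≡ −77 ≡ 573 (mod 650).

573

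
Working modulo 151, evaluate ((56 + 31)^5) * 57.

56 + 31 = 87
(87)^5 ≡ 150 (mod 151)
150 * 57 = 8550 ≡ 94 (mod 151)

94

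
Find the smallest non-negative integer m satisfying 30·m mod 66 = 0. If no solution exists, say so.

0

gcd(30, 66) = 6, and 6 | 0, so solutions exist.
Divide through by 6: 5·m ≡ 0 mod 11.
5⁻¹ ≡ 9 (mod 11).
m ≡ 9·0 ≡ 0 (mod 11).
The smallest non-negative solution is m = 0.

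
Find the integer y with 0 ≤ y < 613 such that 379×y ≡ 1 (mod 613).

427

Run the extended Euclidean algorithm:
613 = 1×379 + 234
379 = 1×234 + 145
234 = 1×145 + 89
145 = 1×89 + 56
89 = 1×56 + 33
56 = 1×33 + 23
33 = 1×23 + 10
23 = 2×10 + 3
10 = 3×3 + 1
3 = 3×1 + 0
gcd(379, 613) = 1, so the inverse exists.
Back-substitute for 1:
1 = 1×10 − 3×3
  = −3×23 + 7×10
  = 7×33 − 10×23
  = −10×56 + 17×33
  = 17×89 − 27×56
  = −27×145 + 44×89
  = 44×234 − 71×145
  = −71×379 + 115×234
  = 115×613 − 186×379
So 379⁻¹ ≡ −186 ≡ 427 (mod 613).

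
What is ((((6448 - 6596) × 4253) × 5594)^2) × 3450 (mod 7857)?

3477

6448 - 6596 = -148 ≡ 7709 (mod 7857)
7709 × 4253 = 32786377 ≡ 6973 (mod 7857)
6973 × 5594 = 39006962 ≡ 4814 (mod 7857)
(4814)^2 ≡ 4303 (mod 7857)
4303 × 3450 = 14845350 ≡ 3477 (mod 7857)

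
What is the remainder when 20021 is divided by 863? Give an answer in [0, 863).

20021 = 23*863 + 172, so 20021 ≡ 172 (mod 863).

172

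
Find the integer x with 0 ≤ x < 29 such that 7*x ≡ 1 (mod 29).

25

29 = 4·7 + 1
7 = 7·1 + 0
gcd(7, 29) = 1, so the inverse exists.
Bézout: 1 = 1·29 − 4·7.
So 7⁻¹ ≡ −4 ≡ 25 (mod 29).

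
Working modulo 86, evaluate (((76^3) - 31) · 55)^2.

15

(76)^3 ≡ 32 (mod 86)
32 - 31 = 1
1 · 55 = 55
(55)^2 ≡ 15 (mod 86)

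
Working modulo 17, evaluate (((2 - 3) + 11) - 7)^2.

2 - 3 = -1 ≡ 16 (mod 17)
16 + 11 = 27 ≡ 10 (mod 17)
10 - 7 = 3
(3)^2 ≡ 9 (mod 17)

9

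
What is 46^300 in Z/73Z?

1

300 in binary is 100101100, i.e. 300 = 256 + 32 + 8 + 4.
46^1 ≡ 46 (mod 73)
46^2 ≡ 46^2 = 2116 ≡ 72 (mod 73)
46^4 ≡ 72^2 = 5184 ≡ 1 (mod 73)
46^8 ≡ 1^2 = 1 (mod 73)
46^16 ≡ 1^2 = 1 (mod 73)
46^32 ≡ 1^2 = 1 (mod 73)
46^64 ≡ 1^2 = 1 (mod 73)
46^128 ≡ 1^2 = 1 (mod 73)
46^256 ≡ 1^2 = 1 (mod 73)
46^300 = 46^256 × 46^32 × 46^8 × 46^4 ≡ 1 × 1 × 1 × 1 (mod 73).
Accumulate the product:
1 × 1 = 1
1 × 1 = 1
1 × 1 = 1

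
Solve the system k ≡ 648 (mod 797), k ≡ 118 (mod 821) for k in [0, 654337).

797⁻¹ mod 821: 797×171 ≡ 1 (mod 821), so 797⁻¹ ≡ 171.
k = 648 + 797×((118 − 648)×171 mod 821) = 648 + 797×501 = 399945.
Check: 399945 mod 797 = 648, 399945 mod 821 = 118. ✓

399945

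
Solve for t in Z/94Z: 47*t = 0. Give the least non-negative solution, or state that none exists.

gcd(47, 94) = 47, and 47 | 0, so solutions exist.
Divide through by 47: 1*t ≡ 0 mod 2.
1⁻¹ ≡ 1 (mod 2).
t ≡ 1*0 ≡ 0 (mod 2).
The smallest non-negative solution is t = 0.

0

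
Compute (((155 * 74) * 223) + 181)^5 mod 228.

203

155 * 74 = 11470 ≡ 70 (mod 228)
70 * 223 = 15610 ≡ 106 (mod 228)
106 + 181 = 287 ≡ 59 (mod 228)
(59)^5 ≡ 203 (mod 228)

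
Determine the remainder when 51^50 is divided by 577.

50 in binary is 110010, i.e. 50 = 32 + 16 + 2.
51^1 ≡ 51 (mod 577)
51^2 ≡ 51^2 = 2601 ≡ 293 (mod 577)
51^4 ≡ 293^2 = 85849 ≡ 453 (mod 577)
51^8 ≡ 453^2 = 205209 ≡ 374 (mod 577)
51^16 ≡ 374^2 = 139876 ≡ 242 (mod 577)
51^32 ≡ 242^2 = 58564 ≡ 287 (mod 577)
51^50 = 51^32 × 51^16 × 51^2 ≡ 287 × 242 × 293 (mod 577).
Accumulate the product:
287 × 242 = 69454 ≡ 214
214 × 293 = 62702 ≡ 386

386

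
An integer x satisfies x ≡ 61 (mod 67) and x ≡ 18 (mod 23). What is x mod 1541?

67⁻¹ mod 23: 67×11 ≡ 1 (mod 23), so 67⁻¹ ≡ 11.
x = 61 + 67×((18 − 61)×11 mod 23) = 61 + 67×10 = 731.

731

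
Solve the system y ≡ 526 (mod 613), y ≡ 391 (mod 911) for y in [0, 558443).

613⁻¹ mod 911: 613·804 ≡ 1 (mod 911), so 613⁻¹ ≡ 804.
y = 526 + 613·((391 − 526)·804 mod 911) = 526 + 613·780 = 478666.

478666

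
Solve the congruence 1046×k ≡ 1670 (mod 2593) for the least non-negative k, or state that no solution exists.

gcd(1046, 2593) = 1, so a unique solution mod 2593 exists.
1046⁻¹ ≡ 1827 (mod 2593).
k ≡ 1827×1670 ≡ 1722 (mod 2593).

1722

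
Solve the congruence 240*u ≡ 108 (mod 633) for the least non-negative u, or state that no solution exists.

gcd(240, 633) = 3, and 3 | 108, so solutions exist.
Divide through by 3: 80*u mod 211 = 36.
80⁻¹ ≡ 182 (mod 211).
u ≡ 182*36 ≡ 11 (mod 211).
The smallest non-negative solution is u = 11.

11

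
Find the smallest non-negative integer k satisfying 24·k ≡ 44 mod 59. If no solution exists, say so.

51

gcd(24, 59) = 1, so a unique solution mod 59 exists.
24⁻¹ ≡ 32 (mod 59).
k ≡ 32·44 ≡ 51 (mod 59).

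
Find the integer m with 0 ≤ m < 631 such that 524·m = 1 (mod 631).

Apply the Euclidean algorithm and back-substitute:
631 = 1*524 + 107
524 = 4*107 + 96
107 = 1*96 + 11
96 = 8*11 + 8
11 = 1*8 + 3
8 = 2*3 + 2
3 = 1*2 + 1
2 = 2*1 + 0
gcd(524, 631) = 1, so the inverse exists.
Back-substitute for 1:
1 = 1*3 − 1*2
  = −1*8 + 3*3
  = 3*11 − 4*8
  = −4*96 + 35*11
  = 35*107 − 39*96
  = −39*524 + 191*107
  = 191*631 − 230*524
So 524⁻¹ ≡ −230 ≡ 401 (mod 631).

401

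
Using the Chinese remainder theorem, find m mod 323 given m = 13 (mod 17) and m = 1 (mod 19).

115

17⁻¹ mod 19: 17×9 ≡ 1 (mod 19), so 17⁻¹ ≡ 9.
m = 13 + 17×((1 − 13)×9 mod 19) = 13 + 17×6 = 115.
Check: 115 mod 17 = 13, 115 mod 19 = 1. ✓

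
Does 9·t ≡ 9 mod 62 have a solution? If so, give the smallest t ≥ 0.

1

gcd(9, 62) = 1, so a unique solution mod 62 exists.
9⁻¹ ≡ 7 (mod 62).
t ≡ 7·9 ≡ 1 (mod 62).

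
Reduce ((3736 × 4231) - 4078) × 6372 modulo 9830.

3736 × 4231 = 15807016 ≡ 376 (mod 9830)
376 - 4078 = -3702 ≡ 6128 (mod 9830)
6128 × 6372 = 39047616 ≡ 2856 (mod 9830)

2856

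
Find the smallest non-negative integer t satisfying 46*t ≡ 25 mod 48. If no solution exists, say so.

no solution

gcd(46, 48) = 2, and 2 does not divide 25.
So the congruence has no solution.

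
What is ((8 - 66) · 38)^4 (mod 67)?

8 - 66 = -58 ≡ 9 (mod 67)
9 · 38 = 342 ≡ 7 (mod 67)
(7)^4 ≡ 56 (mod 67)

56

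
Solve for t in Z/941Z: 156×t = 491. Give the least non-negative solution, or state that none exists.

540

gcd(156, 941) = 1, so a unique solution mod 941 exists.
156⁻¹ ≡ 187 (mod 941).
t ≡ 187×491 ≡ 540 (mod 941).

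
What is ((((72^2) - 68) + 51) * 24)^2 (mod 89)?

71

(72)^2 ≡ 22 (mod 89)
22 - 68 = -46 ≡ 43 (mod 89)
43 + 51 = 94 ≡ 5 (mod 89)
5 * 24 = 120 ≡ 31 (mod 89)
(31)^2 ≡ 71 (mod 89)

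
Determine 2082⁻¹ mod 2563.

By the extended Euclidean algorithm:
2563 = 1×2082 + 481
2082 = 4×481 + 158
481 = 3×158 + 7
158 = 22×7 + 4
7 = 1×4 + 3
4 = 1×3 + 1
3 = 3×1 + 0
gcd(2082, 2563) = 1, so the inverse exists.
Bézout: 1 = −593×2563 + 730×2082.
So 2082⁻¹ ≡ 730 (mod 2563).

730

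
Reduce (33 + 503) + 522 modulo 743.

315

33 + 503 = 536
536 + 522 = 1058 ≡ 315 (mod 743)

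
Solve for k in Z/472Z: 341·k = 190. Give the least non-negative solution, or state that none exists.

gcd(341, 472) = 1, so a unique solution mod 472 exists.
341⁻¹ ≡ 245 (mod 472).
k ≡ 245·190 ≡ 294 (mod 472).

294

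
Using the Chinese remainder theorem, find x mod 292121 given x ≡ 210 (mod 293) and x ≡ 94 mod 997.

144659

293⁻¹ mod 997: 293·245 ≡ 1 (mod 997), so 293⁻¹ ≡ 245.
x = 210 + 293·((94 − 210)·245 mod 997) = 210 + 293·493 = 144659.
Check: 144659 mod 293 = 210, 144659 mod 997 = 94. ✓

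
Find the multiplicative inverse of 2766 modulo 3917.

1089

3917 = 1*2766 + 1151
2766 = 2*1151 + 464
1151 = 2*464 + 223
464 = 2*223 + 18
223 = 12*18 + 7
18 = 2*7 + 4
7 = 1*4 + 3
4 = 1*3 + 1
3 = 3*1 + 0
gcd(2766, 3917) = 1, so the inverse exists.
Bézout: 1 = −769*3917 + 1089*2766.
So 2766⁻¹ ≡ 1089 (mod 3917).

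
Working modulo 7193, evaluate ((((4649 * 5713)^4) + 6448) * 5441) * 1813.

942

4649 * 5713 = 26559737 ≡ 3181 (mod 7193)
(3181)^4 ≡ 3215 (mod 7193)
3215 + 6448 = 9663 ≡ 2470 (mod 7193)
2470 * 5441 = 13439270 ≡ 2746 (mod 7193)
2746 * 1813 = 4978498 ≡ 942 (mod 7193)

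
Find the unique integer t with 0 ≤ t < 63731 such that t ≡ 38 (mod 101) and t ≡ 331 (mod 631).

38822

101⁻¹ mod 631: 101·25 ≡ 1 (mod 631), so 101⁻¹ ≡ 25.
t = 38 + 101·((331 − 38)·25 mod 631) = 38 + 101·384 = 38822.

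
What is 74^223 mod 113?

84

223 in binary is 11011111, i.e. 223 = 128 + 64 + 16 + 8 + 4 + 2 + 1.
74^1 ≡ 74 (mod 113)
74^2 ≡ 74^2 = 5476 ≡ 52 (mod 113)
74^4 ≡ 52^2 = 2704 ≡ 105 (mod 113)
74^8 ≡ 105^2 = 11025 ≡ 64 (mod 113)
74^16 ≡ 64^2 = 4096 ≡ 28 (mod 113)
74^32 ≡ 28^2 = 784 ≡ 106 (mod 113)
74^64 ≡ 106^2 = 11236 ≡ 49 (mod 113)
74^128 ≡ 49^2 = 2401 ≡ 28 (mod 113)
74^223 = 74^128 × 74^64 × 74^16 × 74^8 × 74^4 × 74^2 × 74^1 ≡ 28 × 49 × 28 × 64 × 105 × 52 × 74 (mod 113).
Accumulate the product:
28 × 49 = 1372 ≡ 16
16 × 28 = 448 ≡ 109
109 × 64 = 6976 ≡ 83
83 × 105 = 8715 ≡ 14
14 × 52 = 728 ≡ 50
50 × 74 = 3700 ≡ 84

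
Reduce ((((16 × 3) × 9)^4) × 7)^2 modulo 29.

16 × 3 = 48 ≡ 19 (mod 29)
19 × 9 = 171 ≡ 26 (mod 29)
(26)^4 ≡ 23 (mod 29)
23 × 7 = 161 ≡ 16 (mod 29)
(16)^2 ≡ 24 (mod 29)

24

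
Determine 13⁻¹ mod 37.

20

37 = 2*13 + 11
13 = 1*11 + 2
11 = 5*2 + 1
2 = 2*1 + 0
gcd(13, 37) = 1, so the inverse exists.
Back-substitute for 1:
1 = 1*11 − 5*2
  = −5*13 + 6*11
  = 6*37 − 17*13
So 13⁻¹ ≡ −17 ≡ 20 (mod 37).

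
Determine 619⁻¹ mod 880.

By the extended Euclidean algorithm:
880 = 1·619 + 261
619 = 2·261 + 97
261 = 2·97 + 67
97 = 1·67 + 30
67 = 2·30 + 7
30 = 4·7 + 2
7 = 3·2 + 1
2 = 2·1 + 0
gcd(619, 880) = 1, so the inverse exists.
Back-substitute for 1:
1 = 1·7 − 3·2
  = −3·30 + 13·7
  = 13·67 − 29·30
  = −29·97 + 42·67
  = 42·261 − 113·97
  = −113·619 + 268·261
  = 268·880 − 381·619
So 619⁻¹ ≡ −381 ≡ 499 (mod 880).

499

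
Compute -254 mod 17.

-254 = -15*17 + 1, so -254 ≡ 1 (mod 17).

1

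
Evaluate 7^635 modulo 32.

23

Compute successive squares:
635 in binary is 1001111011, i.e. 635 = 512 + 64 + 32 + 16 + 8 + 2 + 1.
7^1 ≡ 7 (mod 32)
7^2 ≡ 7^2 = 49 ≡ 17 (mod 32)
7^4 ≡ 17^2 = 289 ≡ 1 (mod 32)
7^8 ≡ 1^2 = 1 (mod 32)
7^16 ≡ 1^2 = 1 (mod 32)
7^32 ≡ 1^2 = 1 (mod 32)
7^64 ≡ 1^2 = 1 (mod 32)
7^128 ≡ 1^2 = 1 (mod 32)
7^256 ≡ 1^2 = 1 (mod 32)
7^512 ≡ 1^2 = 1 (mod 32)
7^635 = 7^512 × 7^64 × 7^32 × 7^16 × 7^8 × 7^2 × 7^1 ≡ 1 × 1 × 1 × 1 × 1 × 17 × 7 (mod 32).
Accumulate the product:
1 × 1 = 1
1 × 1 = 1
1 × 1 = 1
1 × 1 = 1
1 × 17 = 17
17 × 7 = 119 ≡ 23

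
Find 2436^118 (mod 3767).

98

Using repeated squaring:
118 in binary is 1110110, i.e. 118 = 64 + 32 + 16 + 4 + 2.
2436^1 ≡ 2436 (mod 3767)
2436^2 ≡ 2436^2 = 5934096 ≡ 1071 (mod 3767)
2436^4 ≡ 1071^2 = 1147041 ≡ 1873 (mod 3767)
2436^8 ≡ 1873^2 = 3508129 ≡ 1052 (mod 3767)
2436^16 ≡ 1052^2 = 1106704 ≡ 2973 (mod 3767)
2436^32 ≡ 2973^2 = 8838729 ≡ 1347 (mod 3767)
2436^64 ≡ 1347^2 = 1814409 ≡ 2482 (mod 3767)
2436^118 = 2436^64 * 2436^32 * 2436^16 * 2436^4 * 2436^2 ≡ 2482 * 1347 * 2973 * 1873 * 1071 (mod 3767).
Accumulate the product:
2482 * 1347 = 3343254 ≡ 1925
1925 * 2973 = 5723025 ≡ 952
952 * 1873 = 1783096 ≡ 1305
1305 * 1071 = 1397655 ≡ 98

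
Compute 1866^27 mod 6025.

1866^1 ≡ 1866 (mod 6025)
1866^2 ≡ 1866^2 = 3481956 ≡ 5531 (mod 6025)
1866^4 ≡ 5531^2 = 30591961 ≡ 3036 (mod 6025)
1866^8 ≡ 3036^2 = 9217296 ≡ 5071 (mod 6025)
1866^16 ≡ 5071^2 = 25715041 ≡ 341 (mod 6025)
1866^27 = 1866^16 × 1866^8 × 1866^2 × 1866^1 ≡ 341 × 5071 × 5531 × 1866 (mod 6025).
Accumulate the product:
341 × 5071 = 1729211 ≡ 36
36 × 5531 = 199116 ≡ 291
291 × 1866 = 543006 ≡ 756

756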